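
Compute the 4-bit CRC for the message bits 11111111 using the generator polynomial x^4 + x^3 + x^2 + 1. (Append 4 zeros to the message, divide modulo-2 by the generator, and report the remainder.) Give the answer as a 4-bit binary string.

Append 4 zeros: 111111110000. Divide by 11101 (XOR where the leading bit is 1):
  pos 0: 11111 XOR 11101 = 00010
  pos 3: 10111 XOR 11101 = 01010
  pos 4: 10100 XOR 11101 = 01001
  pos 5: 10010 XOR 11101 = 01111
  pos 6: 11110 XOR 11101 = 00011
Remainder (last 4 bits) = 0110. This is the CRC / FCS.

0110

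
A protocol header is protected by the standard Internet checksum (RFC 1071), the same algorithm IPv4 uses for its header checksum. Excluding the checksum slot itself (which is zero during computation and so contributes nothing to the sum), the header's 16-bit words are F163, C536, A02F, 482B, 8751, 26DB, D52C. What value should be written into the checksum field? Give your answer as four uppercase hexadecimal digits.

One's-complement addition (fold any carry out of bit 15 back into bit 0):
  0xF163 + 0xC536 = 0x1B699 → wrap carry → 0xB69A
  0xB69A + 0xA02F = 0x156C9 → wrap carry → 0x56CA
  0x56CA + 0x482B = 0x09EF5
  0x9EF5 + 0x8751 = 0x12646 → wrap carry → 0x2647
  0x2647 + 0x26DB = 0x04D22
  0x4D22 + 0xD52C = 0x1224E → wrap carry → 0x224F
One's-complement sum = 0x224F.
Checksum = ~0x224F & 0xFFFF = 0xDDB0.

DDB0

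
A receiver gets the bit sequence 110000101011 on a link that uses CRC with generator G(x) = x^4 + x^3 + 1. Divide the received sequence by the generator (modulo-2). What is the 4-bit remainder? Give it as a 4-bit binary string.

Modulo-2 division of 110000101011 by 11001:
  pos 0: 11000 XOR 11001 = 00001
  pos 4: 10101 XOR 11001 = 01100
  pos 5: 11000 XOR 11001 = 00001
Remainder = 0111 (nonzero — an error is detected).

0111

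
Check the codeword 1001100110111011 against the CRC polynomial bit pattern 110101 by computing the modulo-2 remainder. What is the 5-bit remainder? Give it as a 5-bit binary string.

00000

Modulo-2 division of 1001100110111011 by 110101:
  pos 0: 100110 XOR 110101 = 010011
  pos 1: 100110 XOR 110101 = 010011
  pos 2: 100111 XOR 110101 = 010010
  pos 3: 100101 XOR 110101 = 010000
  pos 4: 100000 XOR 110101 = 010101
  pos 5: 101011 XOR 110101 = 011110
  pos 6: 111101 XOR 110101 = 001000
  pos 8: 100010 XOR 110101 = 010111
  pos 9: 101111 XOR 110101 = 011010
  pos 10: 110101 XOR 110101 = 000000
Remainder = 00000 (zero — the frame passes the CRC check).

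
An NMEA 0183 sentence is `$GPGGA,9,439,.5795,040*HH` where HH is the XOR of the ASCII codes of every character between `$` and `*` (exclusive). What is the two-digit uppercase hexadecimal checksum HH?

XOR the ASCII codes of the payload characters:
  'G' = 0x47 → acc = 0x47
  'P' = 0x50 → acc = 0x17
  'G' = 0x47 → acc = 0x50
  'G' = 0x47 → acc = 0x17
  'A' = 0x41 → acc = 0x56
  ',' = 0x2C → acc = 0x7A
  '9' = 0x39 → acc = 0x43
  ',' = 0x2C → acc = 0x6F
  '4' = 0x34 → acc = 0x5B
  '3' = 0x33 → acc = 0x68
  '9' = 0x39 → acc = 0x51
  ',' = 0x2C → acc = 0x7D
  '.' = 0x2E → acc = 0x53
  '5' = 0x35 → acc = 0x66
  '7' = 0x37 → acc = 0x51
  '9' = 0x39 → acc = 0x68
  '5' = 0x35 → acc = 0x5D
  ',' = 0x2C → acc = 0x71
  '0' = 0x30 → acc = 0x41
  '4' = 0x34 → acc = 0x75
  '0' = 0x30 → acc = 0x45
Checksum = 0x45.

45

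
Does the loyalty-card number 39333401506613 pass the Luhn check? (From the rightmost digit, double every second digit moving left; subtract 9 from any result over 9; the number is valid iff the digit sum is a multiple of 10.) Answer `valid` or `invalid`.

From the right, keep odd positions and double even positions (subtract 9 from any doubled value over 9):
  doubled (positions 2,4,...): 2 3 1 0 6 6 6 → sum 24
  kept (positions 1,3,...): 3 6 0 1 4 3 9 → sum 26
Total = 50.
50 mod 10 = 0, so the number is valid.

valid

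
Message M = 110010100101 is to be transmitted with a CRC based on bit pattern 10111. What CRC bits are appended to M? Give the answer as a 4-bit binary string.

1100

Append 4 zeros: 1100101001010000. Divide by 10111 (XOR where the leading bit is 1):
  pos 0: 11001 XOR 10111 = 01110
  pos 1: 11100 XOR 10111 = 01011
  pos 2: 10111 XOR 10111 = 00000
  pos 9: 10100 XOR 10111 = 00011
Remainder (last 4 bits) = 1100. This is the CRC / FCS.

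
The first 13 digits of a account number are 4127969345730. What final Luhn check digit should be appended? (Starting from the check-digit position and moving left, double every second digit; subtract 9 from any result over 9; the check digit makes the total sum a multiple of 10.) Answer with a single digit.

2

Partial digits right→left: 0 3 7 5 4 3 9 6 9 7 2 1 4
Double every second digit counting from the check-digit position (so the 1st, 3rd, 5th, ... of the partial from the right).
  doubled (with −9 where >9): 0 5 8 9 9 4 8 → sum 43
  kept as-is: 3 5 3 6 7 1 → sum 25
Total = 43 + 25 = 68.
Check digit = (10 − (68 mod 10)) mod 10 = 2.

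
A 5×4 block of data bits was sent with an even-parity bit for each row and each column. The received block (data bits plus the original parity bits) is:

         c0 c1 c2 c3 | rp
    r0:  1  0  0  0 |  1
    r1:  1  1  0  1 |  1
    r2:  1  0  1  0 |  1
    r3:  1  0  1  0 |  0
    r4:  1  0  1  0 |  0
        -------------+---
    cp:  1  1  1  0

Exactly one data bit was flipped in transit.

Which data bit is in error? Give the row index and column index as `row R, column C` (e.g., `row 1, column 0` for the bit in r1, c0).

Recompute each row's even parity and compare to rp:
  r0: data parity 1, sent rp 1 → ok
  r1: data parity 1, sent rp 1 → ok
  r2: data parity 0, sent rp 1 → mismatch
  r3: data parity 0, sent rp 0 → ok
  r4: data parity 0, sent rp 0 → ok
Recompute each column's even parity and compare to cp:
  c0: data parity 1, sent cp 1 → ok
  c1: data parity 1, sent cp 1 → ok
  c2: data parity 1, sent cp 1 → ok
  c3: data parity 1, sent cp 0 → mismatch
Exactly one row (r2) and one column (c3) fail → the flipped bit is at their intersection.

row 2, column 3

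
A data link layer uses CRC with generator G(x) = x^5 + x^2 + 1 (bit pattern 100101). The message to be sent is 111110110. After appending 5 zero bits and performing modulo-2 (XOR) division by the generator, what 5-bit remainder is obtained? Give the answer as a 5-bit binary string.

Append 5 zeros: 11111011000000. Divide by 100101 (XOR where the leading bit is 1):
  pos 0: 111110 XOR 100101 = 011011
  pos 1: 110111 XOR 100101 = 010010
  pos 2: 100101 XOR 100101 = 000000
Remainder (last 5 bits) = 00000. This is the CRC / FCS.

00000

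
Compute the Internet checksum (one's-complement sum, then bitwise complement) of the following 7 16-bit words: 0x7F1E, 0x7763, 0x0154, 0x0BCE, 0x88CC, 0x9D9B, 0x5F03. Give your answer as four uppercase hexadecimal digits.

76F0

One's-complement addition (fold any carry out of bit 15 back into bit 0):
  0x7F1E + 0x7763 = 0x0F681
  0xF681 + 0x0154 = 0x0F7D5
  0xF7D5 + 0x0BCE = 0x103A3 → wrap carry → 0x03A4
  0x03A4 + 0x88CC = 0x08C70
  0x8C70 + 0x9D9B = 0x12A0B → wrap carry → 0x2A0C
  0x2A0C + 0x5F03 = 0x0890F
One's-complement sum = 0x890F.
Checksum = ~0x890F & 0xFFFF = 0x76F0.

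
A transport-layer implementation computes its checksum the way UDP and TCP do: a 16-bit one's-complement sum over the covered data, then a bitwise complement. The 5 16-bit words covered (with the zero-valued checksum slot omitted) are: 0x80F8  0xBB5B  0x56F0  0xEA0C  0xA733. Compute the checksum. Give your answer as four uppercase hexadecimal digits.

DB7A

One's-complement addition (fold any carry out of bit 15 back into bit 0):
  0x80F8 + 0xBB5B = 0x13C53 → wrap carry → 0x3C54
  0x3C54 + 0x56F0 = 0x09344
  0x9344 + 0xEA0C = 0x17D50 → wrap carry → 0x7D51
  0x7D51 + 0xA733 = 0x12484 → wrap carry → 0x2485
One's-complement sum = 0x2485.
Checksum = ~0x2485 & 0xFFFF = 0xDB7A.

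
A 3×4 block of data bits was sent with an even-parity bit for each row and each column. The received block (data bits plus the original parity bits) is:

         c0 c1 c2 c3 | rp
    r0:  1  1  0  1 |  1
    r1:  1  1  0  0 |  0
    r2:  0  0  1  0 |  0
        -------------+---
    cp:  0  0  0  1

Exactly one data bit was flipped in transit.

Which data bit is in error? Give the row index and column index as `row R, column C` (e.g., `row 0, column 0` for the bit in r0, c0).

Recompute each row's even parity and compare to rp:
  r0: data parity 1, sent rp 1 → ok
  r1: data parity 0, sent rp 0 → ok
  r2: data parity 1, sent rp 0 → mismatch
Recompute each column's even parity and compare to cp:
  c0: data parity 0, sent cp 0 → ok
  c1: data parity 0, sent cp 0 → ok
  c2: data parity 1, sent cp 0 → mismatch
  c3: data parity 1, sent cp 1 → ok
Exactly one row (r2) and one column (c2) fail → the flipped bit is at their intersection.

row 2, column 2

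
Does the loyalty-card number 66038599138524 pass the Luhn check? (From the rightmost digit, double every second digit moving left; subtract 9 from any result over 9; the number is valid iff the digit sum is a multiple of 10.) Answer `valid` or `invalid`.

invalid

From the right, keep odd positions and double even positions (subtract 9 from any doubled value over 9):
  doubled (positions 2,4,...): 4 7 2 9 7 0 3 → sum 32
  kept (positions 1,3,...): 4 5 3 9 5 3 6 → sum 35
Total = 67.
67 mod 10 = 7, so the number is invalid.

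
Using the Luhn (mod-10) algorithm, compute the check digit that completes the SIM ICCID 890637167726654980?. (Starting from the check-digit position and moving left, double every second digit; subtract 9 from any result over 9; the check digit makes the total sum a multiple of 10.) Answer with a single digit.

3

Partial digits right→left: 0 8 9 4 5 6 6 2 7 7 6 1 7 3 6 0 9 8
Double every second digit counting from the check-digit position (so the 1st, 3rd, 5th, ... of the partial from the right).
  doubled (with −9 where >9): 0 9 1 3 5 3 5 3 9 → sum 38
  kept as-is: 8 4 6 2 7 1 3 0 8 → sum 39
Total = 38 + 39 = 77.
Check digit = (10 − (77 mod 10)) mod 10 = 3.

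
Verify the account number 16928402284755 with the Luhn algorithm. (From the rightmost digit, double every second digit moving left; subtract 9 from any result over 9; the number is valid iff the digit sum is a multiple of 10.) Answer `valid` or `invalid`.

From the right, keep odd positions and double even positions (subtract 9 from any doubled value over 9):
  doubled (positions 2,4,...): 1 8 4 0 7 9 2 → sum 31
  kept (positions 1,3,...): 5 7 8 2 4 2 6 → sum 34
Total = 65.
65 mod 10 = 5, so the number is invalid.

invalid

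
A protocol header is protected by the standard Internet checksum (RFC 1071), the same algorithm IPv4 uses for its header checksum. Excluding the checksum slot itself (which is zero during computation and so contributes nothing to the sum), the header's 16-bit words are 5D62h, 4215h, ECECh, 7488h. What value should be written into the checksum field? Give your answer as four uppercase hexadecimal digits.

One's-complement addition (fold any carry out of bit 15 back into bit 0):
  0x5D62 + 0x4215 = 0x09F77
  0x9F77 + 0xECEC = 0x18C63 → wrap carry → 0x8C64
  0x8C64 + 0x7488 = 0x100EC → wrap carry → 0x00ED
One's-complement sum = 0x00ED.
Checksum = ~0x00ED & 0xFFFF = 0xFF12.

FF12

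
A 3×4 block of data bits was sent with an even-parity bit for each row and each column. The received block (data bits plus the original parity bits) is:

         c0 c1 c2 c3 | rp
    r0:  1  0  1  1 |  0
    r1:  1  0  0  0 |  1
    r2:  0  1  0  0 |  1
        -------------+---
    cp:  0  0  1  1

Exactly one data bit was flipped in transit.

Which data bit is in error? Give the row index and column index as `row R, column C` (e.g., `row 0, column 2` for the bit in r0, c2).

row 0, column 1

Recompute each row's even parity and compare to rp:
  r0: data parity 1, sent rp 0 → mismatch
  r1: data parity 1, sent rp 1 → ok
  r2: data parity 1, sent rp 1 → ok
Recompute each column's even parity and compare to cp:
  c0: data parity 0, sent cp 0 → ok
  c1: data parity 1, sent cp 0 → mismatch
  c2: data parity 1, sent cp 1 → ok
  c3: data parity 1, sent cp 1 → ok
Exactly one row (r0) and one column (c1) fail → the flipped bit is at their intersection.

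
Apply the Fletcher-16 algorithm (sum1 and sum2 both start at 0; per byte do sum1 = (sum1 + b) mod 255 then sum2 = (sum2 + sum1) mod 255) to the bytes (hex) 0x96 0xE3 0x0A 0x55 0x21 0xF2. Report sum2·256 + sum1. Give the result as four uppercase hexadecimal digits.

58ED

Running sums (mod 255):
  after byte 0 (0x96): sum1=150, sum2=150
  after byte 1 (0xE3): sum1=122, sum2=17
  after byte 2 (0x0A): sum1=132, sum2=149
  after byte 3 (0x55): sum1=217, sum2=111
  after byte 4 (0x21): sum1=250, sum2=106
  after byte 5 (0xF2): sum1=237, sum2=88
Checksum = sum2·256 + sum1 = 88·256 + 237 = 22765 = 0x58ED.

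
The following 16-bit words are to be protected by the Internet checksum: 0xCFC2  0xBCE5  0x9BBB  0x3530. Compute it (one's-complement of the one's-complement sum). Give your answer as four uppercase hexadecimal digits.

One's-complement addition (fold any carry out of bit 15 back into bit 0):
  0xCFC2 + 0xBCE5 = 0x18CA7 → wrap carry → 0x8CA8
  0x8CA8 + 0x9BBB = 0x12863 → wrap carry → 0x2864
  0x2864 + 0x3530 = 0x05D94
One's-complement sum = 0x5D94.
Checksum = ~0x5D94 & 0xFFFF = 0xA26B.

A26B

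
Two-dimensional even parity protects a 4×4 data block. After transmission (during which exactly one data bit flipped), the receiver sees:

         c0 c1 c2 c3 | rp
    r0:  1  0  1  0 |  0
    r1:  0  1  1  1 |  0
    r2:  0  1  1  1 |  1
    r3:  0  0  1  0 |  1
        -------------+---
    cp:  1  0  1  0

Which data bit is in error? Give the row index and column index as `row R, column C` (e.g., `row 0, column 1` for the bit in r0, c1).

Recompute each row's even parity and compare to rp:
  r0: data parity 0, sent rp 0 → ok
  r1: data parity 1, sent rp 0 → mismatch
  r2: data parity 1, sent rp 1 → ok
  r3: data parity 1, sent rp 1 → ok
Recompute each column's even parity and compare to cp:
  c0: data parity 1, sent cp 1 → ok
  c1: data parity 0, sent cp 0 → ok
  c2: data parity 0, sent cp 1 → mismatch
  c3: data parity 0, sent cp 0 → ok
Exactly one row (r1) and one column (c2) fail → the flipped bit is at their intersection.

row 1, column 2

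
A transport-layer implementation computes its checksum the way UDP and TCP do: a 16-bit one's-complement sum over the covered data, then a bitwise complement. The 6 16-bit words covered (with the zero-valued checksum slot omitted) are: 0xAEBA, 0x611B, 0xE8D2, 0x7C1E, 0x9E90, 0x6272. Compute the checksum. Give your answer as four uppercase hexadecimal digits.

8A35

One's-complement addition (fold any carry out of bit 15 back into bit 0):
  0xAEBA + 0x611B = 0x10FD5 → wrap carry → 0x0FD6
  0x0FD6 + 0xE8D2 = 0x0F8A8
  0xF8A8 + 0x7C1E = 0x174C6 → wrap carry → 0x74C7
  0x74C7 + 0x9E90 = 0x11357 → wrap carry → 0x1358
  0x1358 + 0x6272 = 0x075CA
One's-complement sum = 0x75CA.
Checksum = ~0x75CA & 0xFFFF = 0x8A35.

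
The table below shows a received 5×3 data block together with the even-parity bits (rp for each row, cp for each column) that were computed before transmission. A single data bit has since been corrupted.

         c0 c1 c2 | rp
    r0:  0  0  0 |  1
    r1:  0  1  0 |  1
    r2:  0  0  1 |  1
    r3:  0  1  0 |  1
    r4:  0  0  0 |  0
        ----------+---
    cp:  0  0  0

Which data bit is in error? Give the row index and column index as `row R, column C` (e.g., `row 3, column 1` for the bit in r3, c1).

Recompute each row's even parity and compare to rp:
  r0: data parity 0, sent rp 1 → mismatch
  r1: data parity 1, sent rp 1 → ok
  r2: data parity 1, sent rp 1 → ok
  r3: data parity 1, sent rp 1 → ok
  r4: data parity 0, sent rp 0 → ok
Recompute each column's even parity and compare to cp:
  c0: data parity 0, sent cp 0 → ok
  c1: data parity 0, sent cp 0 → ok
  c2: data parity 1, sent cp 0 → mismatch
Exactly one row (r0) and one column (c2) fail → the flipped bit is at their intersection.

row 0, column 2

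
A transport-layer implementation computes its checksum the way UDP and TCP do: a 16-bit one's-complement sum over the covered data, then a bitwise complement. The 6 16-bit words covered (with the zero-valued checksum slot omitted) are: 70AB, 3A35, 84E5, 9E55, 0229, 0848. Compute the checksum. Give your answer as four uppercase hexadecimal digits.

2773

One's-complement addition (fold any carry out of bit 15 back into bit 0):
  0x70AB + 0x3A35 = 0x0AAE0
  0xAAE0 + 0x84E5 = 0x12FC5 → wrap carry → 0x2FC6
  0x2FC6 + 0x9E55 = 0x0CE1B
  0xCE1B + 0x0229 = 0x0D044
  0xD044 + 0x0848 = 0x0D88C
One's-complement sum = 0xD88C.
Checksum = ~0xD88C & 0xFFFF = 0x2773.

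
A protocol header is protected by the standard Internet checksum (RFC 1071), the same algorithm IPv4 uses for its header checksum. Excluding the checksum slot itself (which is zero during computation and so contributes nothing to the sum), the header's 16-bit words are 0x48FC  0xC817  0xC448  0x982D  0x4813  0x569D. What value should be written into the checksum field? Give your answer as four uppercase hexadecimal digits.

One's-complement addition (fold any carry out of bit 15 back into bit 0):
  0x48FC + 0xC817 = 0x11113 → wrap carry → 0x1114
  0x1114 + 0xC448 = 0x0D55C
  0xD55C + 0x982D = 0x16D89 → wrap carry → 0x6D8A
  0x6D8A + 0x4813 = 0x0B59D
  0xB59D + 0x569D = 0x10C3A → wrap carry → 0x0C3B
One's-complement sum = 0x0C3B.
Checksum = ~0x0C3B & 0xFFFF = 0xF3C4.

F3C4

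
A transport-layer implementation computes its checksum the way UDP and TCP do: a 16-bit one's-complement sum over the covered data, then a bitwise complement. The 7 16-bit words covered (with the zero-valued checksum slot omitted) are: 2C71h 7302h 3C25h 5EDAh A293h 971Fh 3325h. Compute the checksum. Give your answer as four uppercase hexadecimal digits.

58B4

One's-complement addition (fold any carry out of bit 15 back into bit 0):
  0x2C71 + 0x7302 = 0x09F73
  0x9F73 + 0x3C25 = 0x0DB98
  0xDB98 + 0x5EDA = 0x13A72 → wrap carry → 0x3A73
  0x3A73 + 0xA293 = 0x0DD06
  0xDD06 + 0x971F = 0x17425 → wrap carry → 0x7426
  0x7426 + 0x3325 = 0x0A74B
One's-complement sum = 0xA74B.
Checksum = ~0xA74B & 0xFFFF = 0x58B4.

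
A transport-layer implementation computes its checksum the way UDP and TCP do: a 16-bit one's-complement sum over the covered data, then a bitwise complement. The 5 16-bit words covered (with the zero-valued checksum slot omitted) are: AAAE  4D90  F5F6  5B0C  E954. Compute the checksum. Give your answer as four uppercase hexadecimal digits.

CD68

One's-complement addition (fold any carry out of bit 15 back into bit 0):
  0xAAAE + 0x4D90 = 0x0F83E
  0xF83E + 0xF5F6 = 0x1EE34 → wrap carry → 0xEE35
  0xEE35 + 0x5B0C = 0x14941 → wrap carry → 0x4942
  0x4942 + 0xE954 = 0x13296 → wrap carry → 0x3297
One's-complement sum = 0x3297.
Checksum = ~0x3297 & 0xFFFF = 0xCD68.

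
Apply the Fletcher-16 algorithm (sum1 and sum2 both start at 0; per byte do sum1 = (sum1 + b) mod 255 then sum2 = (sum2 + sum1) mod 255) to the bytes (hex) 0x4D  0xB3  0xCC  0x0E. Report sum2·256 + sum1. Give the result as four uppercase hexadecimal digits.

Running sums (mod 255):
  after byte 0 (0x4D): sum1=77, sum2=77
  after byte 1 (0xB3): sum1=1, sum2=78
  after byte 2 (0xCC): sum1=205, sum2=28
  after byte 3 (0x0E): sum1=219, sum2=247
Checksum = sum2·256 + sum1 = 247·256 + 219 = 63451 = 0xF7DB.

F7DB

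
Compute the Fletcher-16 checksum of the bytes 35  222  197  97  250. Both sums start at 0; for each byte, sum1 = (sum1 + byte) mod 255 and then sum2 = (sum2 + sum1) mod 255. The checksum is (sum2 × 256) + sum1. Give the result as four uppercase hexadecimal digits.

Running sums (mod 255):
  after byte 0 (35): sum1=35, sum2=35
  after byte 1 (222): sum1=2, sum2=37
  after byte 2 (197): sum1=199, sum2=236
  after byte 3 (97): sum1=41, sum2=22
  after byte 4 (250): sum1=36, sum2=58
Checksum = sum2·256 + sum1 = 58·256 + 36 = 14884 = 0x3A24.

3A24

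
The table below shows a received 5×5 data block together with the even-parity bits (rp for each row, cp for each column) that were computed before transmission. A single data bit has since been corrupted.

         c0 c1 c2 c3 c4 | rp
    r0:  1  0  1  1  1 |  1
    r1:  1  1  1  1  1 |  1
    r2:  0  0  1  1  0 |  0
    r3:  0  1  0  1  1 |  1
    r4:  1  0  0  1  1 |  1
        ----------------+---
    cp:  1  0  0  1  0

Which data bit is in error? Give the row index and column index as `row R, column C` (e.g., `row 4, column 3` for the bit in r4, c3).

Recompute each row's even parity and compare to rp:
  r0: data parity 0, sent rp 1 → mismatch
  r1: data parity 1, sent rp 1 → ok
  r2: data parity 0, sent rp 0 → ok
  r3: data parity 1, sent rp 1 → ok
  r4: data parity 1, sent rp 1 → ok
Recompute each column's even parity and compare to cp:
  c0: data parity 1, sent cp 1 → ok
  c1: data parity 0, sent cp 0 → ok
  c2: data parity 1, sent cp 0 → mismatch
  c3: data parity 1, sent cp 1 → ok
  c4: data parity 0, sent cp 0 → ok
Exactly one row (r0) and one column (c2) fail → the flipped bit is at their intersection.

row 0, column 2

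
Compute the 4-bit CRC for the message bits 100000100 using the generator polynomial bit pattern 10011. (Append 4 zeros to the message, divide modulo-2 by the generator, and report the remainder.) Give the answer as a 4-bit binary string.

Append 4 zeros: 1000001000000. Divide by 10011 (XOR where the leading bit is 1):
  pos 0: 10000 XOR 10011 = 00011
  pos 3: 11010 XOR 10011 = 01001
  pos 4: 10010 XOR 10011 = 00001
  pos 8: 10000 XOR 10011 = 00011
Remainder (last 4 bits) = 0011. This is the CRC / FCS.

0011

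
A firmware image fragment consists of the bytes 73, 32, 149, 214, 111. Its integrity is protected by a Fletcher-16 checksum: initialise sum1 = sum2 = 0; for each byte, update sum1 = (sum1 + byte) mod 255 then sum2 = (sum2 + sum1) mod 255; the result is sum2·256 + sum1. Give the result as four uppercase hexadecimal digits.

Running sums (mod 255):
  after byte 0 (73): sum1=73, sum2=73
  after byte 1 (32): sum1=105, sum2=178
  after byte 2 (149): sum1=254, sum2=177
  after byte 3 (214): sum1=213, sum2=135
  after byte 4 (111): sum1=69, sum2=204
Checksum = sum2·256 + sum1 = 204·256 + 69 = 52293 = 0xCC45.

CC45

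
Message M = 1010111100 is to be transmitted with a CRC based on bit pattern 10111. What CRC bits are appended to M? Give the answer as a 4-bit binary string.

Append 4 zeros: 10101111000000. Divide by 10111 (XOR where the leading bit is 1):
  pos 0: 10101 XOR 10111 = 00010
  pos 3: 10111 XOR 10111 = 00000
Remainder (last 4 bits) = 0000. This is the CRC / FCS.

0000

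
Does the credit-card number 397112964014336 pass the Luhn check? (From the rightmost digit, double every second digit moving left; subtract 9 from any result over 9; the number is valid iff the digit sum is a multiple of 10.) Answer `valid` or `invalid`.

invalid

From the right, keep odd positions and double even positions (subtract 9 from any doubled value over 9):
  doubled (positions 2,4,...): 6 8 0 3 4 2 9 → sum 32
  kept (positions 1,3,...): 6 3 1 4 9 1 7 3 → sum 34
Total = 66.
66 mod 10 = 6, so the number is invalid.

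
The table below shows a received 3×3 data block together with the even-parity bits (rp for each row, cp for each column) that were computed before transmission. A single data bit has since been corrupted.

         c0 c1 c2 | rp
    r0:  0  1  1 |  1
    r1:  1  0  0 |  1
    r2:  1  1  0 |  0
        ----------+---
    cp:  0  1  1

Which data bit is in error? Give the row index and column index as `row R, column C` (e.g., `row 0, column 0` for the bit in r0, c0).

row 0, column 1

Recompute each row's even parity and compare to rp:
  r0: data parity 0, sent rp 1 → mismatch
  r1: data parity 1, sent rp 1 → ok
  r2: data parity 0, sent rp 0 → ok
Recompute each column's even parity and compare to cp:
  c0: data parity 0, sent cp 0 → ok
  c1: data parity 0, sent cp 1 → mismatch
  c2: data parity 1, sent cp 1 → ok
Exactly one row (r0) and one column (c1) fail → the flipped bit is at their intersection.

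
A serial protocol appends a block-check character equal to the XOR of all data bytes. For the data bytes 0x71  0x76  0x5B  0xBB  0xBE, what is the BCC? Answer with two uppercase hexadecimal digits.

59

XOR the bytes together:
  start with 0x71
  0x71 ⊕ 0x76 = 0x07
  0x07 ⊕ 0x5B = 0x5C
  0x5C ⊕ 0xBB = 0xE7
  0xE7 ⊕ 0xBE = 0x59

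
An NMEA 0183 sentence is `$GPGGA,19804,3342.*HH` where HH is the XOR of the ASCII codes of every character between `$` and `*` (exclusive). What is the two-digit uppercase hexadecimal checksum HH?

XOR the ASCII codes of the payload characters:
  'G' = 0x47 → acc = 0x47
  'P' = 0x50 → acc = 0x17
  'G' = 0x47 → acc = 0x50
  'G' = 0x47 → acc = 0x17
  'A' = 0x41 → acc = 0x56
  ',' = 0x2C → acc = 0x7A
  '1' = 0x31 → acc = 0x4B
  '9' = 0x39 → acc = 0x72
  '8' = 0x38 → acc = 0x4A
  '0' = 0x30 → acc = 0x7A
  '4' = 0x34 → acc = 0x4E
  ',' = 0x2C → acc = 0x62
  '3' = 0x33 → acc = 0x51
  '3' = 0x33 → acc = 0x62
  '4' = 0x34 → acc = 0x56
  '2' = 0x32 → acc = 0x64
  '.' = 0x2E → acc = 0x4A
Checksum = 0x4A.

4A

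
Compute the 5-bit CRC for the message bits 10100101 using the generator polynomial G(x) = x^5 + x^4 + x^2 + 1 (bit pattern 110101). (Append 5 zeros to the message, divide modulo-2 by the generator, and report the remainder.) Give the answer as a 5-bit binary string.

00101

Append 5 zeros: 1010010100000. Divide by 110101 (XOR where the leading bit is 1):
  pos 0: 101001 XOR 110101 = 011100
  pos 1: 111000 XOR 110101 = 001101
  pos 3: 110110 XOR 110101 = 000011
  pos 7: 110000 XOR 110101 = 000101
Remainder (last 5 bits) = 00101. This is the CRC / FCS.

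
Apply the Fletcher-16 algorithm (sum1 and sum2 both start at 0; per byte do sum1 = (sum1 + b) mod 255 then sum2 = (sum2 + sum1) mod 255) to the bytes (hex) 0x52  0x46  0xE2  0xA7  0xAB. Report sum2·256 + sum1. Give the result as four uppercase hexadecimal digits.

Running sums (mod 255):
  after byte 0 (0x52): sum1=82, sum2=82
  after byte 1 (0x46): sum1=152, sum2=234
  after byte 2 (0xE2): sum1=123, sum2=102
  after byte 3 (0xA7): sum1=35, sum2=137
  after byte 4 (0xAB): sum1=206, sum2=88
Checksum = sum2·256 + sum1 = 88·256 + 206 = 22734 = 0x58CE.

58CE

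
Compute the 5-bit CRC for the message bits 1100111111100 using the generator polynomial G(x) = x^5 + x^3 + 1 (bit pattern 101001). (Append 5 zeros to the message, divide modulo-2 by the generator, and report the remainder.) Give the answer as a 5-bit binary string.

01001

Append 5 zeros: 110011111110000000. Divide by 101001 (XOR where the leading bit is 1):
  pos 0: 110011 XOR 101001 = 011010
  pos 1: 110101 XOR 101001 = 011100
  pos 2: 111001 XOR 101001 = 010000
  pos 3: 100001 XOR 101001 = 001000
  pos 5: 100011 XOR 101001 = 001010
  pos 7: 101000 XOR 101001 = 000001
  pos 12: 100000 XOR 101001 = 001001
Remainder (last 5 bits) = 01001. This is the CRC / FCS.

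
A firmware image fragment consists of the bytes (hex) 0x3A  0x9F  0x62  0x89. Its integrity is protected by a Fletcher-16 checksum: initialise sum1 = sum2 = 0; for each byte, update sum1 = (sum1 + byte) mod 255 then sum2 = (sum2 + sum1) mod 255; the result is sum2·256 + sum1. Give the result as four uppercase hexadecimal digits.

16C5

Running sums (mod 255):
  after byte 0 (0x3A): sum1=58, sum2=58
  after byte 1 (0x9F): sum1=217, sum2=20
  after byte 2 (0x62): sum1=60, sum2=80
  after byte 3 (0x89): sum1=197, sum2=22
Checksum = sum2·256 + sum1 = 22·256 + 197 = 5829 = 0x16C5.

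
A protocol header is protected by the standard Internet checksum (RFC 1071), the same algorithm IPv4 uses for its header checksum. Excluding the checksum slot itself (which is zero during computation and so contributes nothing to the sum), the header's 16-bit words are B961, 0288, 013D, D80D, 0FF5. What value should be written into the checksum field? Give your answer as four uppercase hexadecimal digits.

5AD6

One's-complement addition (fold any carry out of bit 15 back into bit 0):
  0xB961 + 0x0288 = 0x0BBE9
  0xBBE9 + 0x013D = 0x0BD26
  0xBD26 + 0xD80D = 0x19533 → wrap carry → 0x9534
  0x9534 + 0x0FF5 = 0x0A529
One's-complement sum = 0xA529.
Checksum = ~0xA529 & 0xFFFF = 0x5AD6.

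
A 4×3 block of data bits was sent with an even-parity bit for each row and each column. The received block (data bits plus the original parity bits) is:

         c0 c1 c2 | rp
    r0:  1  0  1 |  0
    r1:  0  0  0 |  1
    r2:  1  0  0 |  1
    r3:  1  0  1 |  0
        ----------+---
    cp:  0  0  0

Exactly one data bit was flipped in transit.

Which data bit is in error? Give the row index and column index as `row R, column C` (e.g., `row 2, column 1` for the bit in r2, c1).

row 1, column 0

Recompute each row's even parity and compare to rp:
  r0: data parity 0, sent rp 0 → ok
  r1: data parity 0, sent rp 1 → mismatch
  r2: data parity 1, sent rp 1 → ok
  r3: data parity 0, sent rp 0 → ok
Recompute each column's even parity and compare to cp:
  c0: data parity 1, sent cp 0 → mismatch
  c1: data parity 0, sent cp 0 → ok
  c2: data parity 0, sent cp 0 → ok
Exactly one row (r1) and one column (c0) fail → the flipped bit is at their intersection.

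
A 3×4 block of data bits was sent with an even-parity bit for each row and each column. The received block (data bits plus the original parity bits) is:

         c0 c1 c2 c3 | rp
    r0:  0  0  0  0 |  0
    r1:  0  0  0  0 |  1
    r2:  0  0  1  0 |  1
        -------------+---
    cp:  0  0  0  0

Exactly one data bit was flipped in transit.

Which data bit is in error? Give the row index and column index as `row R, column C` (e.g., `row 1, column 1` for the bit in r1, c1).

row 1, column 2

Recompute each row's even parity and compare to rp:
  r0: data parity 0, sent rp 0 → ok
  r1: data parity 0, sent rp 1 → mismatch
  r2: data parity 1, sent rp 1 → ok
Recompute each column's even parity and compare to cp:
  c0: data parity 0, sent cp 0 → ok
  c1: data parity 0, sent cp 0 → ok
  c2: data parity 1, sent cp 0 → mismatch
  c3: data parity 0, sent cp 0 → ok
Exactly one row (r1) and one column (c2) fail → the flipped bit is at their intersection.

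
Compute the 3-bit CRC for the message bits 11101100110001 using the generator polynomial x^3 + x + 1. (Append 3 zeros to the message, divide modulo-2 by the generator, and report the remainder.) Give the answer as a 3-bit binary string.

110

Append 3 zeros: 11101100110001000. Divide by 1011 (XOR where the leading bit is 1):
  pos 0: 1110 XOR 1011 = 0101
  pos 1: 1011 XOR 1011 = 0000
  pos 5: 1001 XOR 1011 = 0010
  pos 7: 1010 XOR 1011 = 0001
  pos 10: 1001 XOR 1011 = 0010
  pos 12: 1000 XOR 1011 = 0011
Remainder (last 3 bits) = 110. This is the CRC / FCS.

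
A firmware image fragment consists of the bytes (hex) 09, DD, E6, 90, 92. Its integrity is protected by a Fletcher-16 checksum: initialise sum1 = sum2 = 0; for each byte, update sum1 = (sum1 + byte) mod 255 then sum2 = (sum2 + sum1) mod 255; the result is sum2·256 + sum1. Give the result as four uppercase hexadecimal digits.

0DF0

Running sums (mod 255):
  after byte 0 (09): sum1=9, sum2=9
  after byte 1 (DD): sum1=230, sum2=239
  after byte 2 (E6): sum1=205, sum2=189
  after byte 3 (90): sum1=94, sum2=28
  after byte 4 (92): sum1=240, sum2=13
Checksum = sum2·256 + sum1 = 13·256 + 240 = 3568 = 0x0DF0.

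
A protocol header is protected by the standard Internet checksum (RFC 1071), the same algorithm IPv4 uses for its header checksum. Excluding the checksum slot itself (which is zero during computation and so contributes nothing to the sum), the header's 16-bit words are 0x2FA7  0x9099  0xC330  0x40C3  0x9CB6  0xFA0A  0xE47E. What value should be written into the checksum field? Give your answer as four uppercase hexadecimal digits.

C08A

One's-complement addition (fold any carry out of bit 15 back into bit 0):
  0x2FA7 + 0x9099 = 0x0C040
  0xC040 + 0xC330 = 0x18370 → wrap carry → 0x8371
  0x8371 + 0x40C3 = 0x0C434
  0xC434 + 0x9CB6 = 0x160EA → wrap carry → 0x60EB
  0x60EB + 0xFA0A = 0x15AF5 → wrap carry → 0x5AF6
  0x5AF6 + 0xE47E = 0x13F74 → wrap carry → 0x3F75
One's-complement sum = 0x3F75.
Checksum = ~0x3F75 & 0xFFFF = 0xC08A.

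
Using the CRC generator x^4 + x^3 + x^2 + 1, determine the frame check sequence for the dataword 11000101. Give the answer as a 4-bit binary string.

0110

Append 4 zeros: 110001010000. Divide by 11101 (XOR where the leading bit is 1):
  pos 0: 11000 XOR 11101 = 00101
  pos 2: 10110 XOR 11101 = 01011
  pos 3: 10111 XOR 11101 = 01010
  pos 4: 10100 XOR 11101 = 01001
  pos 5: 10010 XOR 11101 = 01111
  pos 6: 11110 XOR 11101 = 00011
Remainder (last 4 bits) = 0110. This is the CRC / FCS.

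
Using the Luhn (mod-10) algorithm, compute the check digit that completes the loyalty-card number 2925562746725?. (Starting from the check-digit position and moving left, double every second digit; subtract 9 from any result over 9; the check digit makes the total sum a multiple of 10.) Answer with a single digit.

Partial digits right→left: 5 2 7 6 4 7 2 6 5 5 2 9 2
Double every second digit counting from the check-digit position (so the 1st, 3rd, 5th, ... of the partial from the right).
  doubled (with −9 where >9): 1 5 8 4 1 4 4 → sum 27
  kept as-is: 2 6 7 6 5 9 → sum 35
Total = 27 + 35 = 62.
Check digit = (10 − (62 mod 10)) mod 10 = 8.

8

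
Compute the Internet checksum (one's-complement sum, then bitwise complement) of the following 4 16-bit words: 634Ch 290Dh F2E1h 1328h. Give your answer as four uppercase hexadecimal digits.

6D9C

One's-complement addition (fold any carry out of bit 15 back into bit 0):
  0x634C + 0x290D = 0x08C59
  0x8C59 + 0xF2E1 = 0x17F3A → wrap carry → 0x7F3B
  0x7F3B + 0x1328 = 0x09263
One's-complement sum = 0x9263.
Checksum = ~0x9263 & 0xFFFF = 0x6D9C.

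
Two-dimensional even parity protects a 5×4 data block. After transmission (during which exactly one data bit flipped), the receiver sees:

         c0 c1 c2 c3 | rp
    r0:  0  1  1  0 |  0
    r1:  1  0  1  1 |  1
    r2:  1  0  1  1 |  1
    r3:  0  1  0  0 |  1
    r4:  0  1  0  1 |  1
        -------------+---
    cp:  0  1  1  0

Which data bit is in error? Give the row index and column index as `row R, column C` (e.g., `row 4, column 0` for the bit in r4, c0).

Recompute each row's even parity and compare to rp:
  r0: data parity 0, sent rp 0 → ok
  r1: data parity 1, sent rp 1 → ok
  r2: data parity 1, sent rp 1 → ok
  r3: data parity 1, sent rp 1 → ok
  r4: data parity 0, sent rp 1 → mismatch
Recompute each column's even parity and compare to cp:
  c0: data parity 0, sent cp 0 → ok
  c1: data parity 1, sent cp 1 → ok
  c2: data parity 1, sent cp 1 → ok
  c3: data parity 1, sent cp 0 → mismatch
Exactly one row (r4) and one column (c3) fail → the flipped bit is at their intersection.

row 4, column 3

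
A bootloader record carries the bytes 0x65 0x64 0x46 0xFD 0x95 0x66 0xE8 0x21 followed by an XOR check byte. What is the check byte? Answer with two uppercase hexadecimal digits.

80

XOR the bytes together:
  start with 0x65
  0x65 ⊕ 0x64 = 0x01
  0x01 ⊕ 0x46 = 0x47
  0x47 ⊕ 0xFD = 0xBA
  0xBA ⊕ 0x95 = 0x2F
  0x2F ⊕ 0x66 = 0x49
  0x49 ⊕ 0xE8 = 0xA1
  0xA1 ⊕ 0x21 = 0x80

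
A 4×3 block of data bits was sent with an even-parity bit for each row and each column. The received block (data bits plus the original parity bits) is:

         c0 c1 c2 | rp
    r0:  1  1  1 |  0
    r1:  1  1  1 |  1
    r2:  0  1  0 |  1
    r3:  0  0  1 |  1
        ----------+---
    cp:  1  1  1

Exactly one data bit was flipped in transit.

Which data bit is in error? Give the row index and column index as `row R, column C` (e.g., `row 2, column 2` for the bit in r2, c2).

Recompute each row's even parity and compare to rp:
  r0: data parity 1, sent rp 0 → mismatch
  r1: data parity 1, sent rp 1 → ok
  r2: data parity 1, sent rp 1 → ok
  r3: data parity 1, sent rp 1 → ok
Recompute each column's even parity and compare to cp:
  c0: data parity 0, sent cp 1 → mismatch
  c1: data parity 1, sent cp 1 → ok
  c2: data parity 1, sent cp 1 → ok
Exactly one row (r0) and one column (c0) fail → the flipped bit is at their intersection.

row 0, column 0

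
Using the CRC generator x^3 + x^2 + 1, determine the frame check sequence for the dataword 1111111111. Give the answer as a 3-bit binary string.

Append 3 zeros: 1111111111000. Divide by 1101 (XOR where the leading bit is 1):
  pos 0: 1111 XOR 1101 = 0010
  pos 2: 1011 XOR 1101 = 0110
  pos 3: 1101 XOR 1101 = 0000
  pos 7: 1110 XOR 1101 = 0011
  pos 9: 1100 XOR 1101 = 0001
Remainder (last 3 bits) = 001. This is the CRC / FCS.

001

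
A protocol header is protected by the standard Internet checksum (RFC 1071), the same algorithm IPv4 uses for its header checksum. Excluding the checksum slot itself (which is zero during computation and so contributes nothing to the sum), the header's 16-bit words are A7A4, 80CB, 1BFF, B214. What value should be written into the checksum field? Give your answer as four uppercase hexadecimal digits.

One's-complement addition (fold any carry out of bit 15 back into bit 0):
  0xA7A4 + 0x80CB = 0x1286F → wrap carry → 0x2870
  0x2870 + 0x1BFF = 0x0446F
  0x446F + 0xB214 = 0x0F683
One's-complement sum = 0xF683.
Checksum = ~0xF683 & 0xFFFF = 0x097C.

097C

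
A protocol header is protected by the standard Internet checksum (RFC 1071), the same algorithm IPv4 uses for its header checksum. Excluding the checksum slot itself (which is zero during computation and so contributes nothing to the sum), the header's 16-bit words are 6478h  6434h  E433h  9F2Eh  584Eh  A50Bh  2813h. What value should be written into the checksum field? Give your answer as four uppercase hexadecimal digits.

One's-complement addition (fold any carry out of bit 15 back into bit 0):
  0x6478 + 0x6434 = 0x0C8AC
  0xC8AC + 0xE433 = 0x1ACDF → wrap carry → 0xACE0
  0xACE0 + 0x9F2E = 0x14C0E → wrap carry → 0x4C0F
  0x4C0F + 0x584E = 0x0A45D
  0xA45D + 0xA50B = 0x14968 → wrap carry → 0x4969
  0x4969 + 0x2813 = 0x0717C
One's-complement sum = 0x717C.
Checksum = ~0x717C & 0xFFFF = 0x8E83.

8E83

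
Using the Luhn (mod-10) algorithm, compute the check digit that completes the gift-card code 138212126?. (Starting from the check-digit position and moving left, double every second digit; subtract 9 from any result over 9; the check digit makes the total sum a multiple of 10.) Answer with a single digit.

Partial digits right→left: 6 2 1 2 1 2 8 3 1
Double every second digit counting from the check-digit position (so the 1st, 3rd, 5th, ... of the partial from the right).
  doubled (with −9 where >9): 3 2 2 7 2 → sum 16
  kept as-is: 2 2 2 3 → sum 9
Total = 16 + 9 = 25.
Check digit = (10 − (25 mod 10)) mod 10 = 5.

5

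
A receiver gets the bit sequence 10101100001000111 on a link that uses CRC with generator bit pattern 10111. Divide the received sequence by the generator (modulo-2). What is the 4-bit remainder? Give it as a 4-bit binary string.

0000

Modulo-2 division of 10101100001000111 by 10111:
  pos 0: 10101 XOR 10111 = 00010
  pos 3: 10100 XOR 10111 = 00011
  pos 6: 11001 XOR 10111 = 01110
  pos 7: 11100 XOR 10111 = 01011
  pos 8: 10110 XOR 10111 = 00001
  pos 12: 10111 XOR 10111 = 00000
Remainder = 0000 (zero — the frame passes the CRC check).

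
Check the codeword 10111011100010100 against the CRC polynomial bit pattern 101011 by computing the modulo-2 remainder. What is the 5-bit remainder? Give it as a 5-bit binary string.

00111

Modulo-2 division of 10111011100010100 by 101011:
  pos 0: 101110 XOR 101011 = 000101
  pos 3: 101111 XOR 101011 = 000100
  pos 6: 100000 XOR 101011 = 001011
  pos 8: 101110 XOR 101011 = 000101
  pos 11: 101100 XOR 101011 = 000111
Remainder = 00111 (nonzero — an error is detected).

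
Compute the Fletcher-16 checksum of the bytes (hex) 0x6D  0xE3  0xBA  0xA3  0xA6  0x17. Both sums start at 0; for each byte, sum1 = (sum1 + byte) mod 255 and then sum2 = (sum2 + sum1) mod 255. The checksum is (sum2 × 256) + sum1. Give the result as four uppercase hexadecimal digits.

Running sums (mod 255):
  after byte 0 (0x6D): sum1=109, sum2=109
  after byte 1 (0xE3): sum1=81, sum2=190
  after byte 2 (0xBA): sum1=12, sum2=202
  after byte 3 (0xA3): sum1=175, sum2=122
  after byte 4 (0xA6): sum1=86, sum2=208
  after byte 5 (0x17): sum1=109, sum2=62
Checksum = sum2·256 + sum1 = 62·256 + 109 = 15981 = 0x3E6D.

3E6D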